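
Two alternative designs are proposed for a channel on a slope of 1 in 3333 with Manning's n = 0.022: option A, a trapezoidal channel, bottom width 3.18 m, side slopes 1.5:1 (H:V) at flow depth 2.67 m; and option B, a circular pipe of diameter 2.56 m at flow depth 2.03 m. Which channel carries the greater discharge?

Channel A: With bottom width b = 3.18 m and side slope z = 1.5: A = (b + zy)y = (3.18 + 1.5×2.67)×2.67 = 19.18 m²; P = b + 2y√(1+z²) = 3.18 + 2×2.67×1.803 = 12.81 m. Hydraulic radius R = A/P = 19.18/12.81 = 1.498 m. Q_A = (1/0.022)·19.18·1.498^(2/3)·√0.0003 = 19.77 m³/s.
Channel B: For a circular section of diameter D = 2.56 m at depth y = 2.03 m, the central angle is θ = 2 arccos(1 − 2y/D) = 4.394 rad. Then A = (D²/8)(θ − sin θ) = 4.377 m² and P = Dθ/2 = 5.624 m. Hydraulic radius R = A/P = 4.377/5.624 = 0.7783 m. Q_B = (1/0.022)·4.377·0.7783^(2/3)·√0.0003 = 2.916 m³/s.
Q_A = 19.77 m³/s vs Q_B = 2.916 m³/s, so channel A carries more.

channel A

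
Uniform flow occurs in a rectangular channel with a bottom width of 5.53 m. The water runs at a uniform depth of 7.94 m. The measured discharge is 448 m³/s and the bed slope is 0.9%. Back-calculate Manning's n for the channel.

n = 0.015

Flow area A = b·y = 5.53 × 7.94 = 43.91 m². Wetted perimeter P = b + 2y = 5.53 + 2×7.94 = 21.41 m.
Hydraulic radius R = A/P = 43.91/21.41 = 2.051 m.
Rearranging Manning's equation: n = (1/Q) A R^(2/3) S^(1/2) = (1/448) × 43.91 × 2.051^(2/3) × √0.009 = 0.015.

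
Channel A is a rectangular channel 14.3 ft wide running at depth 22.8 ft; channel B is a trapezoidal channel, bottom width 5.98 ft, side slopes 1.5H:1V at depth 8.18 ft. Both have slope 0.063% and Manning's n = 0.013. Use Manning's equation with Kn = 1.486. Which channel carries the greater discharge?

channel A

Channel A: Flow area A = b·y = 14.3 × 22.8 = 326 ft². Wetted perimeter P = b + 2y = 14.3 + 2×22.8 = 59.9 ft. Hydraulic radius R = A/P = 326/59.9 = 5.443 ft. Q_A = (1.486/0.013)·326·5.443^(2/3)·√0.00063 = 2895 ft³/s.
Channel B: With bottom width b = 5.98 ft and side slope z = 1.5: A = (b + zy)y = (5.98 + 1.5×8.18)×8.18 = 149.3 ft²; P = b + 2y√(1+z²) = 5.98 + 2×8.18×1.803 = 35.47 ft. Hydraulic radius R = A/P = 149.3/35.47 = 4.208 ft. Q_B = (1.486/0.013)·149.3·4.208^(2/3)·√0.00063 = 1116 ft³/s.
Q_A = 2895 ft³/s vs Q_B = 1116 ft³/s, so channel A carries more.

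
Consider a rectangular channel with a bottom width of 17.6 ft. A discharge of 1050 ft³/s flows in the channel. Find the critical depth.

y_c = 4.8 ft

For a rectangular channel, critical depth y_c = (q²/g)^(1/3) where q = Q/b = 1050/17.6 = 59.66 ft²/s.
So y_c = (59.66²/32.2)^(1/3) = 4.8 ft.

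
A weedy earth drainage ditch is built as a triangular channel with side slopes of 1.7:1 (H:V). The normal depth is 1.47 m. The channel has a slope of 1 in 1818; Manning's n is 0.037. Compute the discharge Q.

For a triangular section with side slope z = 1.7: A = zy² = 1.7×1.47² = 3.674 m²; P = 2y√(1+z²) = 2×1.47×1.972 = 5.799 m.
Hydraulic radius R = A/P = 3.674/5.799 = 0.6335 m.
Manning's equation: Q = (1/n) A R^(2/3) S^(1/2) = (1/0.037) × 3.674 × 0.6335^(2/3) × 0.0005501^(1/2) = 1.72 m³/s.

Q = 1.72 m³/s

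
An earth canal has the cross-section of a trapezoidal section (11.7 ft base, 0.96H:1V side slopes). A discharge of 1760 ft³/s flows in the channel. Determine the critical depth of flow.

At critical depth, Q² T / (g A³) = 1, i.e. A³/T = Q²/g = 1760²/32.2 = 96200.
At y = 5.95 ft: A³/T = 48090 — low.
At y = 8.75 ft: A³/T = 190900 — high.
At y = 7.24 ft: A³/T = 96170 — matches.

y_c = 7.24 ft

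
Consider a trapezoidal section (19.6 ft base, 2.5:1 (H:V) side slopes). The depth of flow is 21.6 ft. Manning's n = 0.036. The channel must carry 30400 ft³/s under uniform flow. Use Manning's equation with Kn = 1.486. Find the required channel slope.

S = 0.00808

With bottom width b = 19.6 ft and side slope z = 2.5: A = (b + zy)y = (19.6 + 2.5×21.6)×21.6 = 1590 ft²; P = b + 2y√(1+z²) = 19.6 + 2×21.6×2.693 = 135.9 ft.
Hydraulic radius R = A/P = 1590/135.9 = 11.7 ft.
From Manning's equation, S = [nQ / (1.486 A R^(2/3))]² = [0.036 × 30400 / (1.486 × 1590 × 11.7^(2/3))]² = 0.00808.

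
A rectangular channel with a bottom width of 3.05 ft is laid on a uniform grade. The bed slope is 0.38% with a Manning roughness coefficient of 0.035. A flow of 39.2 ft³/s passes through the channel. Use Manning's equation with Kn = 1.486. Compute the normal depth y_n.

Manning's equation rearranged: A R^(2/3) = nQ / (1.486·√S) = 0.035 × 39.2 / (1.486 × √0.0038) = 14.98.
At y = 3.68 ft: A R^(2/3) = 11.8 — too small.
At y = 5.33 ft: A R^(2/3) = 18.21 — too large.
At y = 4.5 ft: A R^(2/3) = 14.97 — close enough.

y_n = 4.5 ft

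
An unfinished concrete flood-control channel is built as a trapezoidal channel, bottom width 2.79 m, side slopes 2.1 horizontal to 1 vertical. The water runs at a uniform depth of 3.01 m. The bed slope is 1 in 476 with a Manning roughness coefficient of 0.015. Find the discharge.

Q = 116 m³/s

With bottom width b = 2.79 m and side slope z = 2.1: A = (b + zy)y = (2.79 + 2.1×3.01)×3.01 = 27.42 m²; P = b + 2y√(1+z²) = 2.79 + 2×3.01×2.326 = 16.79 m.
Hydraulic radius R = A/P = 27.42/16.79 = 1.633 m.
Manning's equation: Q = (1/n) A R^(2/3) S^(1/2) = (1/0.015) × 27.42 × 1.633^(2/3) × 0.002101^(1/2) = 116 m³/s.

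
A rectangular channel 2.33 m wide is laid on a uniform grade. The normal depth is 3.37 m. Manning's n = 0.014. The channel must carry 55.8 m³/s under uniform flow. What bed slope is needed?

Flow area A = b·y = 2.33 × 3.37 = 7.852 m². Wetted perimeter P = b + 2y = 2.33 + 2×3.37 = 9.07 m.
Hydraulic radius R = A/P = 7.852/9.07 = 0.8657 m.
From Manning's equation, S = [nQ / (1 A R^(2/3))]² = [0.014 × 55.8 / (1 × 7.852 × 0.8657^(2/3))]² = 0.012.

S = 0.012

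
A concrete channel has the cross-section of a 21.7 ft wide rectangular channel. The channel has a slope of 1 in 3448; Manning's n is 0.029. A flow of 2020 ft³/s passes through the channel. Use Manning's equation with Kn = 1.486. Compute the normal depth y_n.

y_n = 27.2 ft

Manning's equation rearranged: A R^(2/3) = nQ / (1.486·√S) = 0.029 × 2020 / (1.486 × √0.00029) = 2315.
Trying y = 30.1 ft: A R^(2/3) = 2607 — over.
Trying y = 27.2 ft: A R^(2/3) = 2313 — ≈ 2315.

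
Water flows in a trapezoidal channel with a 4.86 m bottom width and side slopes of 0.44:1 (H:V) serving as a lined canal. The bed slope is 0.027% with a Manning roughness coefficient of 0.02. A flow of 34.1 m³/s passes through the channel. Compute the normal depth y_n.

y_n = 4.01 m

Manning's equation rearranged: A R^(2/3) = nQ / (1·√S) = 0.02 × 34.1 / (√0.00027) = 41.51.
Trying y = 3.39 m: A R^(2/3) = 31.33 — too small.
Trying y = 4.84 m: A R^(2/3) = 57.08 — too large.
Trying y = 4.01 m: A R^(2/3) = 41.46 — matches.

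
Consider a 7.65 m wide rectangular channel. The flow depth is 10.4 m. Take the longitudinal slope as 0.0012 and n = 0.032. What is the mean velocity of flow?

V = 2.15 m/s

Flow area A = b·y = 7.65 × 10.4 = 79.56 m². Wetted perimeter P = b + 2y = 7.65 + 2×10.4 = 28.45 m.
Hydraulic radius R = A/P = 79.56/28.45 = 2.796 m.
From Manning's equation, V = (1/n) R^(2/3) S^(1/2) = (1/0.032) × 2.796^(2/3) × 0.0012^(1/2) = 2.15 m/s.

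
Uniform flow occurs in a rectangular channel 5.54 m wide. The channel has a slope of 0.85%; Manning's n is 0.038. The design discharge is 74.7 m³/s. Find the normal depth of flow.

Manning's equation rearranged: A R^(2/3) = nQ / (1·√S) = 0.038 × 74.7 / (√0.0085) = 30.79.
Try y = 2.76 m: A R^(2/3) = 18.98 — too small.
Try y = 4 m: A R^(2/3) = 30.78 — matches.

y_n = 4 m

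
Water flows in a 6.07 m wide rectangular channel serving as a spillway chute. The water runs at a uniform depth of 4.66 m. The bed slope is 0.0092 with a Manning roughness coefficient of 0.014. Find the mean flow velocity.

V = 10.3 m/s

Flow area A = b·y = 6.07 × 4.66 = 28.29 m². Wetted perimeter P = b + 2y = 6.07 + 2×4.66 = 15.39 m.
Hydraulic radius R = A/P = 28.29/15.39 = 1.838 m.
From Manning's equation, V = (1/n) R^(2/3) S^(1/2) = (1/0.014) × 1.838^(2/3) × 0.0092^(1/2) = 10.3 m/s.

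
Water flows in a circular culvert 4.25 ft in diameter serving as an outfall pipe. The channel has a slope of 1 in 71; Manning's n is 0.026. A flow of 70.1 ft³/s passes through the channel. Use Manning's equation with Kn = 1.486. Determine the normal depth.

Manning's equation rearranged: A R^(2/3) = nQ / (1.486·√S) = 0.026 × 70.1 / (1.486 × √0.01408) = 10.33.
At y = 2.19 ft: A R^(2/3) = 7.771 — too small.
At y = 2.96 ft: A R^(2/3) = 12.29 — too large.
At y = 2.62 ft: A R^(2/3) = 10.34 — close enough.

y_n = 2.62 ft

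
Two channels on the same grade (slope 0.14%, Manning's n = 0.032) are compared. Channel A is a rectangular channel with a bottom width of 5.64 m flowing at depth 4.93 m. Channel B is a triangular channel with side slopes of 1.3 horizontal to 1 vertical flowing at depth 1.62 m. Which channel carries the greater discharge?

channel A

Channel A: Flow area A = b·y = 5.64 × 4.93 = 27.81 m². Wetted perimeter P = b + 2y = 5.64 + 2×4.93 = 15.5 m. Hydraulic radius R = A/P = 27.81/15.5 = 1.794 m. Q_A = (1/0.032)·27.81·1.794^(2/3)·√0.0014 = 48 m³/s.
Channel B: For a triangular section with side slope z = 1.3: A = zy² = 1.3×1.62² = 3.412 m²; P = 2y√(1+z²) = 2×1.62×1.64 = 5.314 m. Hydraulic radius R = A/P = 3.412/5.314 = 0.642 m. Q_B = (1/0.032)·3.412·0.642^(2/3)·√0.0014 = 2.969 m³/s.
Q_A = 48 m³/s vs Q_B = 2.969 m³/s, so channel A carries more.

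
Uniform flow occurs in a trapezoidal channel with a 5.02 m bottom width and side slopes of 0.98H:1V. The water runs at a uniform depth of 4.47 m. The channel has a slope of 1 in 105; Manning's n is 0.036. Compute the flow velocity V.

V = 4.85 m/s

With bottom width b = 5.02 m and side slope z = 0.98: A = (b + zy)y = (5.02 + 0.98×4.47)×4.47 = 42.02 m²; P = b + 2y√(1+z²) = 5.02 + 2×4.47×1.4 = 17.54 m.
Hydraulic radius R = A/P = 42.02/17.54 = 2.396 m.
From Manning's equation, V = (1/n) R^(2/3) S^(1/2) = (1/0.036) × 2.396^(2/3) × 0.009524^(1/2) = 4.85 m/s.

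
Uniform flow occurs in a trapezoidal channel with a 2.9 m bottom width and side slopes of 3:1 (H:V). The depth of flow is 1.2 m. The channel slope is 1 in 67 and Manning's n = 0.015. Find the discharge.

With bottom width b = 2.9 m and side slope z = 3: A = (b + zy)y = (2.9 + 3×1.2)×1.2 = 7.8 m²; P = b + 2y√(1+z²) = 2.9 + 2×1.2×3.162 = 10.49 m.
Hydraulic radius R = A/P = 7.8/10.49 = 0.7436 m.
Manning's equation: Q = (1/n) A R^(2/3) S^(1/2) = (1/0.015) × 7.8 × 0.7436^(2/3) × 0.01493^(1/2) = 52.1 m³/s.

Q = 52.1 m³/s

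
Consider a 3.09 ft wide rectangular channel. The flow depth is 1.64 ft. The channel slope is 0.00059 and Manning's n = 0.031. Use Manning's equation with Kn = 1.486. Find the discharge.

Flow area A = b·y = 3.09 × 1.64 = 5.068 ft². Wetted perimeter P = b + 2y = 3.09 + 2×1.64 = 6.37 ft.
Hydraulic radius R = A/P = 5.068/6.37 = 0.7955 ft.
Manning's equation: Q = (1.486/n) A R^(2/3) S^(1/2) = (1.486/0.031) × 5.068 × 0.7955^(2/3) × 0.00059^(1/2) = 5.07 ft³/s.

Q = 5.07 ft³/s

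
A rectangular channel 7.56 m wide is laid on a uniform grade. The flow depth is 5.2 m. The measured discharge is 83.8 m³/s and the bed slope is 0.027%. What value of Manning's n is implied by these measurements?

Flow area A = b·y = 7.56 × 5.2 = 39.31 m². Wetted perimeter P = b + 2y = 7.56 + 2×5.2 = 17.96 m.
Hydraulic radius R = A/P = 39.31/17.96 = 2.189 m.
Rearranging Manning's equation: n = (1/Q) A R^(2/3) S^(1/2) = (1/83.8) × 39.31 × 2.189^(2/3) × √0.00027 = 0.013.

n = 0.013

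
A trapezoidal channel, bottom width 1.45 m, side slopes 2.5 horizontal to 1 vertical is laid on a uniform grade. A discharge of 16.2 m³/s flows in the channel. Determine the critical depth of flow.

At critical depth, Q² T / (g A³) = 1, i.e. A³/T = Q²/g = 16.2²/9.81 = 26.75.
At y = 1.43 m: A³/T = 43.14 — too large.
At y = 1.28 m: A³/T = 26.86 — ≈ 26.75.

y_c = 1.28 m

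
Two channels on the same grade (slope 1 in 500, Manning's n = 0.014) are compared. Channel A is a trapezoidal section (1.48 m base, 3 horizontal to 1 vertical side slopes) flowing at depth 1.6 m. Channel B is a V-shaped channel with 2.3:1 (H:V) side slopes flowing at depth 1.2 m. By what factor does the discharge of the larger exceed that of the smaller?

Channel A: With bottom width b = 1.48 m and side slope z = 3: A = (b + zy)y = (1.48 + 3×1.6)×1.6 = 10.05 m²; P = b + 2y√(1+z²) = 1.48 + 2×1.6×3.162 = 11.6 m. Hydraulic radius R = A/P = 10.05/11.6 = 0.8663 m. Q_A = (1/0.014)·10.05·0.8663^(2/3)·√0.002 = 29.17 m³/s.
Channel B: For a triangular section with side slope z = 2.3: A = zy² = 2.3×1.2² = 3.312 m²; P = 2y√(1+z²) = 2×1.2×2.508 = 6.019 m. Hydraulic radius R = A/P = 3.312/6.019 = 0.5502 m. Q_B = (1/0.014)·3.312·0.5502^(2/3)·√0.002 = 7.104 m³/s.
The larger discharge is 29.17 m³/s and the smaller is 7.104 m³/s; the ratio is 4.11.

4.11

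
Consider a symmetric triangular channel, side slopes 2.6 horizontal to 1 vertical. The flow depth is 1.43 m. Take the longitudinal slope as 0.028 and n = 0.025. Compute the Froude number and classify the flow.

supercritical

For a triangular section with side slope z = 2.6: A = zy² = 2.6×1.43² = 5.317 m²; P = 2y√(1+z²) = 2×1.43×2.786 = 7.967 m.
Hydraulic radius R = A/P = 5.317/7.967 = 0.6673 m.
V = (1/n) R^(2/3) √S = (1/0.025) × 0.6673^(2/3) × √0.028 = 5.111 m/s. Hydraulic depth D_h = A/T = 5.317/7.436 = 0.715 m.
Froude number Fr = V/√(g·D_h) = 5.111/√(9.81×0.715) = 1.93, which is greater than 1, so the flow is supercritical.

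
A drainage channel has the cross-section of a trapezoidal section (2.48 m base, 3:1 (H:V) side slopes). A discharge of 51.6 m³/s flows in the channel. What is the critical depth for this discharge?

y_c = 1.9 m

At critical depth, Q² T / (g A³) = 1, i.e. A³/T = Q²/g = 51.6²/9.81 = 271.4.
At y = 1.59 m: A³/T = 127.4 — low.
At y = 2.3 m: A³/T = 616.8 — high.
At y = 1.9 m: A³/T = 270.5 — matches.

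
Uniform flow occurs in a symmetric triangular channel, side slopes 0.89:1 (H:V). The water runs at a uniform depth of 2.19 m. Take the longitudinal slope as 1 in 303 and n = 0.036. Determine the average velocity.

V = 1.29 m/s

For a triangular section with side slope z = 0.89: A = zy² = 0.89×2.19² = 4.269 m²; P = 2y√(1+z²) = 2×2.19×1.339 = 5.863 m.
Hydraulic radius R = A/P = 4.269/5.863 = 0.728 m.
From Manning's equation, V = (1/n) R^(2/3) S^(1/2) = (1/0.036) × 0.728^(2/3) × 0.0033^(1/2) = 1.29 m/s.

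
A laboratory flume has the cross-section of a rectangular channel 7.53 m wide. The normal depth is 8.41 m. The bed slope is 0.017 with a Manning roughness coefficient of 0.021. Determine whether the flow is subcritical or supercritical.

Flow area A = b·y = 7.53 × 8.41 = 63.33 m². Wetted perimeter P = b + 2y = 7.53 + 2×8.41 = 24.35 m.
Hydraulic radius R = A/P = 63.33/24.35 = 2.601 m.
V = (1/n) R^(2/3) √S = (1/0.021) × 2.601^(2/3) × √0.017 = 11.74 m/s. Hydraulic depth D_h = A/T = 63.33/7.53 = 8.41 m.
Froude number Fr = V/√(g·D_h) = 11.74/√(9.81×8.41) = 1.29, which is greater than 1, so the flow is supercritical.

supercritical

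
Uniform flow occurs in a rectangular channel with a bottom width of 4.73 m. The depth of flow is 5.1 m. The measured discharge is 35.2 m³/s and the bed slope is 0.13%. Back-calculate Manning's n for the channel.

Flow area A = b·y = 4.73 × 5.1 = 24.12 m². Wetted perimeter P = b + 2y = 4.73 + 2×5.1 = 14.93 m.
Hydraulic radius R = A/P = 24.12/14.93 = 1.616 m.
Rearranging Manning's equation: n = (1/Q) A R^(2/3) S^(1/2) = (1/35.2) × 24.12 × 1.616^(2/3) × √0.0013 = 0.034.

n = 0.034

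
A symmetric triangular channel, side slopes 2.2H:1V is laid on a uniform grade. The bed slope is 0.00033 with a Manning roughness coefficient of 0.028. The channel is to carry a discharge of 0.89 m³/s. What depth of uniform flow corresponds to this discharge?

y_n = 1.02 m

Manning's equation rearranged: A R^(2/3) = nQ / (1·√S) = 0.028 × 0.89 / (√0.00033) = 1.372.
Try y = 1.21 m: A R^(2/3) = 2.164 — high.
Try y = 0.871 m: A R^(2/3) = 0.9007 — low.
Try y = 1.02 m: A R^(2/3) = 1.372 — matches.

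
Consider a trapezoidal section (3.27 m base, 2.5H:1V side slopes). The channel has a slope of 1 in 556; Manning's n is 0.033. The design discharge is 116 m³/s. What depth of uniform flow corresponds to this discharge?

Manning's equation rearranged: A R^(2/3) = nQ / (1·√S) = 0.033 × 116 / (√0.001799) = 90.26.
Trying y = 2.97 m: A R^(2/3) = 44.33 — too small.
Trying y = 4.53 m: A R^(2/3) = 118.2 — too large.
Trying y = 4.04 m: A R^(2/3) = 90.21 — ≈ 90.26.

y_n = 4.04 m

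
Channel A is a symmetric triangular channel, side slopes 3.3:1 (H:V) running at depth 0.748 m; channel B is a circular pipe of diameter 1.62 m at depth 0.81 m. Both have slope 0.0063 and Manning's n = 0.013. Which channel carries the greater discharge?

Channel A: For a triangular section with side slope z = 3.3: A = zy² = 3.3×0.748² = 1.846 m²; P = 2y√(1+z²) = 2×0.748×3.448 = 5.158 m. Hydraulic radius R = A/P = 1.846/5.158 = 0.3579 m. Q_A = (1/0.013)·1.846·0.3579^(2/3)·√0.0063 = 5.683 m³/s.
Channel B: For a circular section of diameter D = 1.62 m at depth y = 0.81 m, the central angle is θ = 2 arccos(1 − 2y/D) = 3.142 rad. Then A = (D²/8)(θ − sin θ) = 1.031 m² and P = Dθ/2 = 2.545 m. Hydraulic radius R = A/P = 1.031/2.545 = 0.405 m. Q_B = (1/0.013)·1.031·0.405^(2/3)·√0.0063 = 3.444 m³/s.
Q_A = 5.683 m³/s vs Q_B = 3.444 m³/s, so channel A carries more.

channel A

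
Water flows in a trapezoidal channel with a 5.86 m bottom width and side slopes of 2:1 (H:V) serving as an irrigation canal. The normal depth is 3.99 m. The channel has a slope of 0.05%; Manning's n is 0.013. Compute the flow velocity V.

V = 3.02 m/s

With bottom width b = 5.86 m and side slope z = 2: A = (b + zy)y = (5.86 + 2×3.99)×3.99 = 55.22 m²; P = b + 2y√(1+z²) = 5.86 + 2×3.99×2.236 = 23.7 m.
Hydraulic radius R = A/P = 55.22/23.7 = 2.33 m.
From Manning's equation, V = (1/n) R^(2/3) S^(1/2) = (1/0.013) × 2.33^(2/3) × 0.0005^(1/2) = 3.02 m/s.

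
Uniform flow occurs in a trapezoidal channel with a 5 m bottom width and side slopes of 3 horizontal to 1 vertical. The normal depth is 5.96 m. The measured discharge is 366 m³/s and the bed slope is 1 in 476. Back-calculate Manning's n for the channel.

With bottom width b = 5 m and side slope z = 3: A = (b + zy)y = (5 + 3×5.96)×5.96 = 136.4 m²; P = b + 2y√(1+z²) = 5 + 2×5.96×3.162 = 42.69 m.
Hydraulic radius R = A/P = 136.4/42.69 = 3.194 m.
Rearranging Manning's equation: n = (1/Q) A R^(2/3) S^(1/2) = (1/366) × 136.4 × 3.194^(2/3) × √0.002101 = 0.037.

n = 0.037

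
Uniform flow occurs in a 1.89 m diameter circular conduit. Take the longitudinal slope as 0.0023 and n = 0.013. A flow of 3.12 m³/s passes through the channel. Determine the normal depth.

Manning's equation rearranged: A R^(2/3) = nQ / (1·√S) = 0.013 × 3.12 / (√0.0023) = 0.8457.
Trying y = 1.07 m: A R^(2/3) = 1.044 — over.
Trying y = 0.942 m: A R^(2/3) = 0.8464 — close enough.

y_n = 0.942 m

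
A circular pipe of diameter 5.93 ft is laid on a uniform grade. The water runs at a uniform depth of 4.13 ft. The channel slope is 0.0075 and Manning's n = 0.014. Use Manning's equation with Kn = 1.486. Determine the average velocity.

V = 13.4 ft/s

For a circular section of diameter D = 5.93 ft at depth y = 4.13 ft, the central angle is θ = 2 arccos(1 − 2y/D) = 3.949 rad. Then A = (D²/8)(θ − sin θ) = 20.54 ft² and P = Dθ/2 = 11.71 ft.
Hydraulic radius R = A/P = 20.54/11.71 = 1.754 ft.
From Manning's equation, V = (1.486/n) R^(2/3) S^(1/2) = (1.486/0.014) × 1.754^(2/3) × 0.0075^(1/2) = 13.4 ft/s.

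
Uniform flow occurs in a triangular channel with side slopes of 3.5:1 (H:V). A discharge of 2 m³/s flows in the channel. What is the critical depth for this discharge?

At critical depth, Q² T / (g A³) = 1, i.e. A³/T = Q²/g = 2²/9.81 = 0.4077.
Trying y = 0.675 m: A³/T = 0.8583 — high.
Trying y = 0.506 m: A³/T = 0.2032 — low.
Trying y = 0.582 m: A³/T = 0.409 — ≈ 0.4077.

y_c = 0.582 m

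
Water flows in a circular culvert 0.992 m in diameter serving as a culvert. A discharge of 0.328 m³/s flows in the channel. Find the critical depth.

At critical depth, Q² T / (g A³) = 1, i.e. A³/T = Q²/g = 0.328²/9.81 = 0.01097.
Try y = 0.381 m: A³/T = 0.02118 — too large.
Try y = 0.321 m: A³/T = 0.01093 — ≈ 0.01097.

y_c = 0.321 m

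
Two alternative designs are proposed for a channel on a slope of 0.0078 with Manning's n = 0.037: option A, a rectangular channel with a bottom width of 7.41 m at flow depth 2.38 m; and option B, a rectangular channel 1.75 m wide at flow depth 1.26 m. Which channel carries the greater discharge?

channel A

Channel A: Flow area A = b·y = 7.41 × 2.38 = 17.64 m². Wetted perimeter P = b + 2y = 7.41 + 2×2.38 = 12.17 m. Hydraulic radius R = A/P = 17.64/12.17 = 1.449 m. Q_A = (1/0.037)·17.64·1.449^(2/3)·√0.0078 = 53.91 m³/s.
Channel B: Flow area A = b·y = 1.75 × 1.26 = 2.205 m². Wetted perimeter P = b + 2y = 1.75 + 2×1.26 = 4.27 m. Hydraulic radius R = A/P = 2.205/4.27 = 0.5164 m. Q_B = (1/0.037)·2.205·0.5164^(2/3)·√0.0078 = 3.388 m³/s.
Q_A = 53.91 m³/s vs Q_B = 3.388 m³/s, so channel A carries more.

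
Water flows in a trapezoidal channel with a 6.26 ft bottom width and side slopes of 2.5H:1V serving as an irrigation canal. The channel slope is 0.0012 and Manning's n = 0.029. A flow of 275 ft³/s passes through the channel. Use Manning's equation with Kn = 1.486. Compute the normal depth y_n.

Manning's equation rearranged: A R^(2/3) = nQ / (1.486·√S) = 0.029 × 275 / (1.486 × √0.0012) = 154.9.
Trying y = 5.01 ft: A R^(2/3) = 188.4 — over.
Trying y = 4.59 ft: A R^(2/3) = 155 — close enough.

y_n = 4.59 ft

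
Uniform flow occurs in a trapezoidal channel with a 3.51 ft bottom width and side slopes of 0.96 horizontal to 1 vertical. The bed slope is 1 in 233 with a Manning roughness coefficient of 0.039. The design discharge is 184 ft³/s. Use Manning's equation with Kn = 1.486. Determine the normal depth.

Manning's equation rearranged: A R^(2/3) = nQ / (1.486·√S) = 0.039 × 184 / (1.486 × √0.004292) = 73.71.
Try y = 5.7 ft: A R^(2/3) = 98.07 — over.
Try y = 3.67 ft: A R^(2/3) = 39.4 — short.
Try y = 4.98 ft: A R^(2/3) = 73.69 — ≈ 73.71.

y_n = 4.98 ft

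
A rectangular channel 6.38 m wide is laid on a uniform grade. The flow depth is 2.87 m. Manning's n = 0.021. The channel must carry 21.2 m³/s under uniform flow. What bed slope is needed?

Flow area A = b·y = 6.38 × 2.87 = 18.31 m². Wetted perimeter P = b + 2y = 6.38 + 2×2.87 = 12.12 m.
Hydraulic radius R = A/P = 18.31/12.12 = 1.511 m.
From Manning's equation, S = [nQ / (1 A R^(2/3))]² = [0.021 × 21.2 / (1 × 18.31 × 1.511^(2/3))]² = 0.000341.

S = 0.000341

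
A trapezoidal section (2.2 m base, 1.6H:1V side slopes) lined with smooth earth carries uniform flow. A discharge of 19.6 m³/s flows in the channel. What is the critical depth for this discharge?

y_c = 1.43 m

At critical depth, Q² T / (g A³) = 1, i.e. A³/T = Q²/g = 19.6²/9.81 = 39.16.
Try y = 1.04 m: A³/T = 11.74 — short.
Try y = 1.8 m: A³/T = 96.05 — over.
Try y = 1.43 m: A³/T = 39.01 — matches.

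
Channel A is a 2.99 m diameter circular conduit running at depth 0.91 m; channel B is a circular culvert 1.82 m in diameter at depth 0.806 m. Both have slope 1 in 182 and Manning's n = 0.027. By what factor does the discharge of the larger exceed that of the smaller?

1.87

Channel A: For a circular section of diameter D = 2.99 m at depth y = 0.91 m, the central angle is θ = 2 arccos(1 − 2y/D) = 2.337 rad. Then A = (D²/8)(θ − sin θ) = 1.807 m² and P = Dθ/2 = 3.495 m. Hydraulic radius R = A/P = 1.807/3.495 = 0.5172 m. Q_A = (1/0.027)·1.807·0.5172^(2/3)·√0.005495 = 3.197 m³/s.
Channel B: For a circular section of diameter D = 1.82 m at depth y = 0.806 m, the central angle is θ = 2 arccos(1 − 2y/D) = 2.913 rad. Then A = (D²/8)(θ − sin θ) = 1.112 m² and P = Dθ/2 = 2.65 m. Hydraulic radius R = A/P = 1.112/2.65 = 0.4195 m. Q_B = (1/0.027)·1.112·0.4195^(2/3)·√0.005495 = 1.711 m³/s.
The larger discharge is 3.197 m³/s and the smaller is 1.711 m³/s; the ratio is 1.87.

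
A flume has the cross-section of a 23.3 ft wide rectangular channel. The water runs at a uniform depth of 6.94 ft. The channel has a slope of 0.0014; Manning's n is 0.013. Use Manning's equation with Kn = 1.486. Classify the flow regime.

subcritical

Flow area A = b·y = 23.3 × 6.94 = 161.7 ft². Wetted perimeter P = b + 2y = 23.3 + 2×6.94 = 37.18 ft.
Hydraulic radius R = A/P = 161.7/37.18 = 4.349 ft.
V = (1.486/n) R^(2/3) √S = (1.486/0.013) × 4.349^(2/3) × √0.0014 = 11.4 ft/s. Hydraulic depth D_h = A/T = 161.7/23.3 = 6.94 ft.
Froude number Fr = V/√(g·D_h) = 11.4/√(32.2×6.94) = 0.762, which is less than 1, so the flow is subcritical.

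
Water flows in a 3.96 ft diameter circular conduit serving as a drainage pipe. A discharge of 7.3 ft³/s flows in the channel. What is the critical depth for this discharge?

At critical depth, Q² T / (g A³) = 1, i.e. A³/T = Q²/g = 7.3²/32.2 = 1.655.
Trying y = 0.936 ft: A³/T = 3.271 — too large.
Trying y = 0.582 ft: A³/T = 0.5073 — too small.
Trying y = 0.786 ft: A³/T = 1.652 — ≈ 1.655.

y_c = 0.786 ft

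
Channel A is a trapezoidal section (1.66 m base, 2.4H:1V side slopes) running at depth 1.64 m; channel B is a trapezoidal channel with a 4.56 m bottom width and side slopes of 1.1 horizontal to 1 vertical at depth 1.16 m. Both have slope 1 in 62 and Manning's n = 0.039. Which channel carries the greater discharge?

channel A

Channel A: With bottom width b = 1.66 m and side slope z = 2.4: A = (b + zy)y = (1.66 + 2.4×1.64)×1.64 = 9.177 m²; P = b + 2y√(1+z²) = 1.66 + 2×1.64×2.6 = 10.19 m. Hydraulic radius R = A/P = 9.177/10.19 = 0.9008 m. Q_A = (1/0.039)·9.177·0.9008^(2/3)·√0.01613 = 27.88 m³/s.
Channel B: With bottom width b = 4.56 m and side slope z = 1.1: A = (b + zy)y = (4.56 + 1.1×1.16)×1.16 = 6.77 m²; P = b + 2y√(1+z²) = 4.56 + 2×1.16×1.487 = 8.009 m. Hydraulic radius R = A/P = 6.77/8.009 = 0.8453 m. Q_B = (1/0.039)·6.77·0.8453^(2/3)·√0.01613 = 19.71 m³/s.
Q_A = 27.88 m³/s vs Q_B = 19.71 m³/s, so channel A carries more.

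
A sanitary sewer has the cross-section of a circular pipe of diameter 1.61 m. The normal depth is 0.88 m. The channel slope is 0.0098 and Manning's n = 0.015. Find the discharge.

For a circular section of diameter D = 1.61 m at depth y = 0.88 m, the central angle is θ = 2 arccos(1 − 2y/D) = 3.328 rad. Then A = (D²/8)(θ − sin θ) = 1.138 m² and P = Dθ/2 = 2.679 m.
Hydraulic radius R = A/P = 1.138/2.679 = 0.4249 m.
Manning's equation: Q = (1/n) A R^(2/3) S^(1/2) = (1/0.015) × 1.138 × 0.4249^(2/3) × 0.0098^(1/2) = 4.25 m³/s.

Q = 4.25 m³/s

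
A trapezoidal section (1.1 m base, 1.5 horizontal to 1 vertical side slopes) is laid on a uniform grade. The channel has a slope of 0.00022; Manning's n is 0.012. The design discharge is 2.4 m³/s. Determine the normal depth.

Manning's equation rearranged: A R^(2/3) = nQ / (1·√S) = 0.012 × 2.4 / (√0.00022) = 1.942.
Try y = 1.31 m: A R^(2/3) = 3.134 — too large.
Try y = 0.842 m: A R^(2/3) = 1.222 — too small.
Try y = 1.05 m: A R^(2/3) = 1.942 — ≈ 1.942.

y_n = 1.05 m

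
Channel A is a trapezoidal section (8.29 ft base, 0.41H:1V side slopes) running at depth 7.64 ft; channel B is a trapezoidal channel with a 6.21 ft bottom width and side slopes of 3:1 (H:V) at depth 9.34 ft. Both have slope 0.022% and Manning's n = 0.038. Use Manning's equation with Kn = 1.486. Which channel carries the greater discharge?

Channel A: With bottom width b = 8.29 ft and side slope z = 0.41: A = (b + zy)y = (8.29 + 0.41×7.64)×7.64 = 87.27 ft²; P = b + 2y√(1+z²) = 8.29 + 2×7.64×1.081 = 24.8 ft. Hydraulic radius R = A/P = 87.27/24.8 = 3.518 ft. Q_A = (1.486/0.038)·87.27·3.518^(2/3)·√0.00022 = 117.1 ft³/s.
Channel B: With bottom width b = 6.21 ft and side slope z = 3: A = (b + zy)y = (6.21 + 3×9.34)×9.34 = 319.7 ft²; P = b + 2y√(1+z²) = 6.21 + 2×9.34×3.162 = 65.28 ft. Hydraulic radius R = A/P = 319.7/65.28 = 4.897 ft. Q_B = (1.486/0.038)·319.7·4.897^(2/3)·√0.00022 = 534.8 ft³/s.
Q_A = 117.1 ft³/s vs Q_B = 534.8 ft³/s, so channel B carries more.

channel B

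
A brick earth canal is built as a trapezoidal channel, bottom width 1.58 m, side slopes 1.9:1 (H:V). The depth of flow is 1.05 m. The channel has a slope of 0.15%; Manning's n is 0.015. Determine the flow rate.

With bottom width b = 1.58 m and side slope z = 1.9: A = (b + zy)y = (1.58 + 1.9×1.05)×1.05 = 3.754 m²; P = b + 2y√(1+z²) = 1.58 + 2×1.05×2.147 = 6.089 m.
Hydraulic radius R = A/P = 3.754/6.089 = 0.6165 m.
Manning's equation: Q = (1/n) A R^(2/3) S^(1/2) = (1/0.015) × 3.754 × 0.6165^(2/3) × 0.0015^(1/2) = 7.02 m³/s.

Q = 7.02 m³/s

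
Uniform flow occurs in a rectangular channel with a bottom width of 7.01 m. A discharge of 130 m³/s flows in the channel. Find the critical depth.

y_c = 3.27 m

For a rectangular channel, critical depth y_c = (q²/g)^(1/3) where q = Q/b = 130/7.01 = 18.54 m²/s.
So y_c = (18.54²/9.81)^(1/3) = 3.27 m.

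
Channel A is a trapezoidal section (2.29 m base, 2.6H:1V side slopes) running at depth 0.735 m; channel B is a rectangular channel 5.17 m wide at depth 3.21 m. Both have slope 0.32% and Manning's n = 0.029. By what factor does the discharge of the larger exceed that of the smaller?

Channel A: With bottom width b = 2.29 m and side slope z = 2.6: A = (b + zy)y = (2.29 + 2.6×0.735)×0.735 = 3.088 m²; P = b + 2y√(1+z²) = 2.29 + 2×0.735×2.786 = 6.385 m. Hydraulic radius R = A/P = 3.088/6.385 = 0.4836 m. Q_A = (1/0.029)·3.088·0.4836^(2/3)·√0.0032 = 3.711 m³/s.
Channel B: Flow area A = b·y = 5.17 × 3.21 = 16.6 m². Wetted perimeter P = b + 2y = 5.17 + 2×3.21 = 11.59 m. Hydraulic radius R = A/P = 16.6/11.59 = 1.432 m. Q_B = (1/0.029)·16.6·1.432^(2/3)·√0.0032 = 41.13 m³/s.
The larger discharge is 41.13 m³/s and the smaller is 3.711 m³/s; the ratio is 11.1.

11.1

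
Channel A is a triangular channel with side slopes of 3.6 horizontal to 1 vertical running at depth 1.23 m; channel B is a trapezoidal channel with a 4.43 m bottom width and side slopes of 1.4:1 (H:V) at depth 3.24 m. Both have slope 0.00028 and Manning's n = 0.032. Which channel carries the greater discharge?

channel B

Channel A: For a triangular section with side slope z = 3.6: A = zy² = 3.6×1.23² = 5.446 m²; P = 2y√(1+z²) = 2×1.23×3.736 = 9.191 m. Hydraulic radius R = A/P = 5.446/9.191 = 0.5926 m. Q_A = (1/0.032)·5.446·0.5926^(2/3)·√0.00028 = 2.009 m³/s.
Channel B: With bottom width b = 4.43 m and side slope z = 1.4: A = (b + zy)y = (4.43 + 1.4×3.24)×3.24 = 29.05 m²; P = b + 2y√(1+z²) = 4.43 + 2×3.24×1.72 = 15.58 m. Hydraulic radius R = A/P = 29.05/15.58 = 1.865 m. Q_B = (1/0.032)·29.05·1.865^(2/3)·√0.00028 = 23.01 m³/s.
Q_A = 2.009 m³/s vs Q_B = 23.01 m³/s, so channel B carries more.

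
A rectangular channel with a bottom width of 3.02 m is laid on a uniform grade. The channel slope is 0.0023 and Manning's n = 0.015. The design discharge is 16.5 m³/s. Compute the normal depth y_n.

y_n = 1.91 m

Manning's equation rearranged: A R^(2/3) = nQ / (1·√S) = 0.015 × 16.5 / (√0.0023) = 5.161.
At y = 1.35 m: A R^(2/3) = 3.253 — low.
At y = 2.42 m: A R^(2/3) = 6.962 — high.
At y = 1.91 m: A R^(2/3) = 5.149 — close enough.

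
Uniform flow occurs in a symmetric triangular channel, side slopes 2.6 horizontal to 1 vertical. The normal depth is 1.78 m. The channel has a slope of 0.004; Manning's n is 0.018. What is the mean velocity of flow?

V = 3.1 m/s

For a triangular section with side slope z = 2.6: A = zy² = 2.6×1.78² = 8.238 m²; P = 2y√(1+z²) = 2×1.78×2.786 = 9.917 m.
Hydraulic radius R = A/P = 8.238/9.917 = 0.8307 m.
From Manning's equation, V = (1/n) R^(2/3) S^(1/2) = (1/0.018) × 0.8307^(2/3) × 0.004^(1/2) = 3.1 m/s.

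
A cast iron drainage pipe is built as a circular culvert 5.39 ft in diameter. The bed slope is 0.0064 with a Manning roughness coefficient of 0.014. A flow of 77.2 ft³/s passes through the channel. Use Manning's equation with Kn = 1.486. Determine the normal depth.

Manning's equation rearranged: A R^(2/3) = nQ / (1.486·√S) = 0.014 × 77.2 / (1.486 × √0.0064) = 9.092.
Try y = 2.31 ft: A R^(2/3) = 10.63 — too large.
Try y = 1.84 ft: A R^(2/3) = 6.982 — too small.
Try y = 2.12 ft: A R^(2/3) = 9.096 — close enough.

y_n = 2.12 ft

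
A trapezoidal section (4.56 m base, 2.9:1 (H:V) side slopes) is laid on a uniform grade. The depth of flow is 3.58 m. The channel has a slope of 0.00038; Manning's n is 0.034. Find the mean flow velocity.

With bottom width b = 4.56 m and side slope z = 2.9: A = (b + zy)y = (4.56 + 2.9×3.58)×3.58 = 53.49 m²; P = b + 2y√(1+z²) = 4.56 + 2×3.58×3.068 = 26.52 m.
Hydraulic radius R = A/P = 53.49/26.52 = 2.017 m.
From Manning's equation, V = (1/n) R^(2/3) S^(1/2) = (1/0.034) × 2.017^(2/3) × 0.00038^(1/2) = 0.915 m/s.

V = 0.915 m/s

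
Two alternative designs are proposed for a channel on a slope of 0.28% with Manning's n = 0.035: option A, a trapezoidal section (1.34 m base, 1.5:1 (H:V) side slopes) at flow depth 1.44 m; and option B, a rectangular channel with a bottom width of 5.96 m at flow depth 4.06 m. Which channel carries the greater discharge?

Channel A: With bottom width b = 1.34 m and side slope z = 1.5: A = (b + zy)y = (1.34 + 1.5×1.44)×1.44 = 5.04 m²; P = b + 2y√(1+z²) = 1.34 + 2×1.44×1.803 = 6.532 m. Hydraulic radius R = A/P = 5.04/6.532 = 0.7716 m. Q_A = (1/0.035)·5.04·0.7716^(2/3)·√0.0028 = 6.41 m³/s.
Channel B: Flow area A = b·y = 5.96 × 4.06 = 24.2 m². Wetted perimeter P = b + 2y = 5.96 + 2×4.06 = 14.08 m. Hydraulic radius R = A/P = 24.2/14.08 = 1.719 m. Q_B = (1/0.035)·24.2·1.719^(2/3)·√0.0028 = 52.49 m³/s.
Q_A = 6.41 m³/s vs Q_B = 52.49 m³/s, so channel B carries more.

channel B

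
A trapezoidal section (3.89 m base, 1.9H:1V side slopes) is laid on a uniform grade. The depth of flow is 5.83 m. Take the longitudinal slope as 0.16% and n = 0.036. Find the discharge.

Q = 202 m³/s

With bottom width b = 3.89 m and side slope z = 1.9: A = (b + zy)y = (3.89 + 1.9×5.83)×5.83 = 87.26 m²; P = b + 2y√(1+z²) = 3.89 + 2×5.83×2.147 = 28.93 m.
Hydraulic radius R = A/P = 87.26/28.93 = 3.017 m.
Manning's equation: Q = (1/n) A R^(2/3) S^(1/2) = (1/0.036) × 87.26 × 3.017^(2/3) × 0.0016^(1/2) = 202 m³/s.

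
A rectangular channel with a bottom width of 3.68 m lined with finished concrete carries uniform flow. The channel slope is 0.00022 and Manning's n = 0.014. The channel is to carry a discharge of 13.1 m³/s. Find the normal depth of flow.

Manning's equation rearranged: A R^(2/3) = nQ / (1·√S) = 0.014 × 13.1 / (√0.00022) = 12.36.
Trying y = 2.45 m: A R^(2/3) = 9.319 — too small.
Trying y = 3.52 m: A R^(2/3) = 14.7 — too large.
Trying y = 3.06 m: A R^(2/3) = 12.35 — close enough.

y_n = 3.06 m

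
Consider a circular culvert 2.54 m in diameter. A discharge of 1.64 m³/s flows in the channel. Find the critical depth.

At critical depth, Q² T / (g A³) = 1, i.e. A³/T = Q²/g = 1.64²/9.81 = 0.2742.
Trying y = 0.619 m: A³/T = 0.4001 — over.
Trying y = 0.402 m: A³/T = 0.07372 — short.
Trying y = 0.562 m: A³/T = 0.2744 — matches.

y_c = 0.562 m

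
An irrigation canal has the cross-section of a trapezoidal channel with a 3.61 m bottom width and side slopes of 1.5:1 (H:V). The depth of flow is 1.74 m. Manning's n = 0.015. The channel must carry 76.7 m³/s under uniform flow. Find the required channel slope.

With bottom width b = 3.61 m and side slope z = 1.5: A = (b + zy)y = (3.61 + 1.5×1.74)×1.74 = 10.82 m²; P = b + 2y√(1+z²) = 3.61 + 2×1.74×1.803 = 9.884 m.
Hydraulic radius R = A/P = 10.82/9.884 = 1.095 m.
From Manning's equation, S = [nQ / (1 A R^(2/3))]² = [0.015 × 76.7 / (1 × 10.82 × 1.095^(2/3))]² = 0.01.

S = 0.01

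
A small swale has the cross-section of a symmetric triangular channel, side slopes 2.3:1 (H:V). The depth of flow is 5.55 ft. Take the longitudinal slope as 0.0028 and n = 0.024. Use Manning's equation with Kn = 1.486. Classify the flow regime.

For a triangular section with side slope z = 2.3: A = zy² = 2.3×5.55² = 70.85 ft²; P = 2y√(1+z²) = 2×5.55×2.508 = 27.84 ft.
Hydraulic radius R = A/P = 70.85/27.84 = 2.545 ft.
V = (1.486/n) R^(2/3) √S = (1.486/0.024) × 2.545^(2/3) × √0.0028 = 6.107 ft/s. Hydraulic depth D_h = A/T = 70.85/25.53 = 2.775 ft.
Froude number Fr = V/√(g·D_h) = 6.107/√(32.2×2.775) = 0.646, which is less than 1, so the flow is subcritical.

subcritical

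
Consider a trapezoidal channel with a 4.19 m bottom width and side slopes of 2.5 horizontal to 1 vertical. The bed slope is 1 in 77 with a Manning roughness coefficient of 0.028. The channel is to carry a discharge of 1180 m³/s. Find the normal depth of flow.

Manning's equation rearranged: A R^(2/3) = nQ / (1·√S) = 0.028 × 1180 / (√0.01299) = 289.9.
At y = 7.22 m: A R^(2/3) = 386.1 — too large.
At y = 5.41 m: A R^(2/3) = 193.8 — too small.
At y = 6.41 m: A R^(2/3) = 290 — close enough.

y_n = 6.41 m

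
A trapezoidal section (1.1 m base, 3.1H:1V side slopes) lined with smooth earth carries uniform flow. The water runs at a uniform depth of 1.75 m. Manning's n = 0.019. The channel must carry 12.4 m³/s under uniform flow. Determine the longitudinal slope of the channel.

S = 0.00048

With bottom width b = 1.1 m and side slope z = 3.1: A = (b + zy)y = (1.1 + 3.1×1.75)×1.75 = 11.42 m²; P = b + 2y√(1+z²) = 1.1 + 2×1.75×3.257 = 12.5 m.
Hydraulic radius R = A/P = 11.42/12.5 = 0.9135 m.
From Manning's equation, S = [nQ / (1 A R^(2/3))]² = [0.019 × 12.4 / (1 × 11.42 × 0.9135^(2/3))]² = 0.00048.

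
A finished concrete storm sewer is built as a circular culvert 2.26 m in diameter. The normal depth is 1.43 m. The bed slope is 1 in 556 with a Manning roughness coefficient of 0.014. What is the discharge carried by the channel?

Q = 6.04 m³/s

For a circular section of diameter D = 2.26 m at depth y = 1.43 m, the central angle is θ = 2 arccos(1 − 2y/D) = 3.679 rad. Then A = (D²/8)(θ − sin θ) = 2.676 m² and P = Dθ/2 = 4.157 m.
Hydraulic radius R = A/P = 2.676/4.157 = 0.6436 m.
Manning's equation: Q = (1/n) A R^(2/3) S^(1/2) = (1/0.014) × 2.676 × 0.6436^(2/3) × 0.001799^(1/2) = 6.04 m³/s.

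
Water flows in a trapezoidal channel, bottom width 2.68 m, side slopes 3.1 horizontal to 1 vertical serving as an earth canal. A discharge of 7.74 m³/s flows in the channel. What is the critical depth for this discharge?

y_c = 0.717 m

At critical depth, Q² T / (g A³) = 1, i.e. A³/T = Q²/g = 7.74²/9.81 = 6.107.
Trying y = 0.542 m: A³/T = 2.185 — too small.
Trying y = 0.89 m: A³/T = 13.84 — too large.
Trying y = 0.717 m: A³/T = 6.096 — close enough.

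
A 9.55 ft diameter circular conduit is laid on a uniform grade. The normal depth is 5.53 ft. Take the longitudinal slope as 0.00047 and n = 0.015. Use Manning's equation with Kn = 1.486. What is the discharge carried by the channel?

For a circular section of diameter D = 9.55 ft at depth y = 5.53 ft, the central angle is θ = 2 arccos(1 − 2y/D) = 3.459 rad. Then A = (D²/8)(θ − sin θ) = 43 ft² and P = Dθ/2 = 16.52 ft.
Hydraulic radius R = A/P = 43/16.52 = 2.603 ft.
Manning's equation: Q = (1.486/n) A R^(2/3) S^(1/2) = (1.486/0.015) × 43 × 2.603^(2/3) × 0.00047^(1/2) = 175 ft³/s.

Q = 175 ft³/s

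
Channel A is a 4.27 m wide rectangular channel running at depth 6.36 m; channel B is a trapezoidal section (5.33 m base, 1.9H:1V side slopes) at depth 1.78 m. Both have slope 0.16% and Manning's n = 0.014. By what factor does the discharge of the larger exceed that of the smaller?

2.13

Channel A: Flow area A = b·y = 4.27 × 6.36 = 27.16 m². Wetted perimeter P = b + 2y = 4.27 + 2×6.36 = 16.99 m. Hydraulic radius R = A/P = 27.16/16.99 = 1.598 m. Q_A = (1/0.014)·27.16·1.598^(2/3)·√0.0016 = 106.1 m³/s.
Channel B: With bottom width b = 5.33 m and side slope z = 1.9: A = (b + zy)y = (5.33 + 1.9×1.78)×1.78 = 15.51 m²; P = b + 2y√(1+z²) = 5.33 + 2×1.78×2.147 = 12.97 m. Hydraulic radius R = A/P = 15.51/12.97 = 1.195 m. Q_B = (1/0.014)·15.51·1.195^(2/3)·√0.0016 = 49.9 m³/s.
The larger discharge is 106.1 m³/s and the smaller is 49.9 m³/s; the ratio is 2.13.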